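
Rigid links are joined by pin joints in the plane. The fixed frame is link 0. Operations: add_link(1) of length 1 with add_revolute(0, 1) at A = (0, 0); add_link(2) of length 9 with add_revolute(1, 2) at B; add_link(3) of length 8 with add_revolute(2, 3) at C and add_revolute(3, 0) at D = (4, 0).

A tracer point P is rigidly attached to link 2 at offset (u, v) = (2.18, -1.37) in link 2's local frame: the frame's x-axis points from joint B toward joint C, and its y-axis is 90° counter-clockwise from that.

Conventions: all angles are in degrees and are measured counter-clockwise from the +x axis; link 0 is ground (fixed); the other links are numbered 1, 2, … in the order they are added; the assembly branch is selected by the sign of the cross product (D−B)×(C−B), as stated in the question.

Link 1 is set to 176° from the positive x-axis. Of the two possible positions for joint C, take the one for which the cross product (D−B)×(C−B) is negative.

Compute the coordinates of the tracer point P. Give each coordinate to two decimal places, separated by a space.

A=(0,0), D=(4.00,0)
B = A + 1.00·(cos176°, sin176°) = (-0.9976, 0.0698)
|BD| = 4.9981
circle(B,9.00) ∩ circle(D,8.00): a=4.1997, h=7.9601
  candidates: C₊=(3.3128,7.9704) cross=39.785; C₋=(3.0906,-7.9481) cross=-39.785
  branch - wants cross < 0 → take C=(3.0906,-7.9481) (cross=-39.785)
ex = (C−B)/|BC| = (0.4542,-0.8909); ey = (0.8909,0.4542)
P = B + 2.18·ex + -1.37·ey = (-1.2278,-2.4947)

-1.23 -2.49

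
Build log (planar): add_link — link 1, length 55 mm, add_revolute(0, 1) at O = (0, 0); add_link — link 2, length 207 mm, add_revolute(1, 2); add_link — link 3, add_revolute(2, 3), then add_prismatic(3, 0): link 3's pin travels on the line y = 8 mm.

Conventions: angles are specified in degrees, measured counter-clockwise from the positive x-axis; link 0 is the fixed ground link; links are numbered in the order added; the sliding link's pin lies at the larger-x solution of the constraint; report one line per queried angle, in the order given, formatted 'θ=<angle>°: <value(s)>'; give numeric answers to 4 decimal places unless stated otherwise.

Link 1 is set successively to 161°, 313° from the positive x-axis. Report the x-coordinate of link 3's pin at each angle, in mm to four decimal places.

geometry: r = 55 mm, L = 207 mm, e = 8 mm
θ=161°: crank pin P = (r cos θ, r sin θ) = (-52.003522, 17.906248)
θ=161°: h = r sin θ − e = 17.906248 − 8 = 9.906248
θ=161°: x = r cos θ + √(L² − h²) = -52.003522 + 206.762826 = 154.759304
θ=313°: crank pin P = (r cos θ, r sin θ) = (37.509910, -40.224454)
θ=313°: h = r sin θ − e = -40.224454 − 8 = -48.224454
θ=313°: x = r cos θ + √(L² − h²) = 37.509910 + 201.304253 = 238.814162

θ=161°: 154.7593
θ=313°: 238.8142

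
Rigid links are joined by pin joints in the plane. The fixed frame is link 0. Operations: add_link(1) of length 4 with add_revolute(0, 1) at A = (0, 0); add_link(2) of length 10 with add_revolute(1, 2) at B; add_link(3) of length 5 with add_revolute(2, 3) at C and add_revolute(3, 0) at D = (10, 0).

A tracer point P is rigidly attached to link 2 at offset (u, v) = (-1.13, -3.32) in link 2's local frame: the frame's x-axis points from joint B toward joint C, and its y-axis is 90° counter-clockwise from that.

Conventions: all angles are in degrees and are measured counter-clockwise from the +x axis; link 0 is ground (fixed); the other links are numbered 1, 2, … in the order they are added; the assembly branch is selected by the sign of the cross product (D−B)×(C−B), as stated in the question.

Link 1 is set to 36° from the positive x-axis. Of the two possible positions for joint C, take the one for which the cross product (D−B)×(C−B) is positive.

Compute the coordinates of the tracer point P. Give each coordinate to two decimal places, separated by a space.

A=(0,0), D=(10.00,0)
B = A + 4.00·(cos36°, sin36°) = (3.2361, 2.3511)
|BD| = 7.1609
circle(B,10.00) ∩ circle(D,5.00): a=8.8172, h=4.7177
  candidates: C₊=(13.1134,3.9123) cross=33.783; C₋=(10.0155,-5.0000) cross=-33.783
  branch + wants cross > 0 → take C=(13.1134,3.9123) (cross=33.783)
ex = (C−B)/|BC| = (0.9877,0.1561); ey = (-0.1561,0.9877)
P = B + -1.13·ex + -3.32·ey = (2.6382,-1.1046)

2.64 -1.10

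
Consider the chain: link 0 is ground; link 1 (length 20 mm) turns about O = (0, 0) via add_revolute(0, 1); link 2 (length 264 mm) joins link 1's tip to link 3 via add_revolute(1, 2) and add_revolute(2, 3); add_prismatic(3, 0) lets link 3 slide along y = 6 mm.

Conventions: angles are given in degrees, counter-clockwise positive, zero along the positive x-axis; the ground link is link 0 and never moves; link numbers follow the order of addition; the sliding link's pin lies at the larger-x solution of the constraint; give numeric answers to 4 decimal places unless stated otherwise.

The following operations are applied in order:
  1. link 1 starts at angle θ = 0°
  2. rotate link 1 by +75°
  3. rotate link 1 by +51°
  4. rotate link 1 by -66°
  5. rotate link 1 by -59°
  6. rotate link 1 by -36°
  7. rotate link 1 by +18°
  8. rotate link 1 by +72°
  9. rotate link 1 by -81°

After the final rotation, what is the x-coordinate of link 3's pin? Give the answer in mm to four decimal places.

geometry: r = 20 mm, L = 264 mm, e = 6 mm; θ starts at 0°
rotate link 1 by +75°: θ ← 0° +75° = 75°
rotate link 1 by +51°: θ ← 75° +51° = 126°
rotate link 1 by -66°: θ ← 126° -66° = 60°
rotate link 1 by -59°: θ ← 60° -59° = 1°
rotate link 1 by -36°: θ ← 1° -36° = -35°
rotate link 1 by +18°: θ ← -35° +18° = -17°
rotate link 1 by +72°: θ ← -17° +72° = 55°
rotate link 1 by -81°: θ ← 55° -81° = -26°
crank pin P = (r cos θ, r sin θ) = (17.975881, -8.767423)
h = r sin θ − e = -8.767423 − 6 = -14.767423
x = r cos θ + √(L² − h²) = 17.975881 + 263.586652 = 281.562533

281.5625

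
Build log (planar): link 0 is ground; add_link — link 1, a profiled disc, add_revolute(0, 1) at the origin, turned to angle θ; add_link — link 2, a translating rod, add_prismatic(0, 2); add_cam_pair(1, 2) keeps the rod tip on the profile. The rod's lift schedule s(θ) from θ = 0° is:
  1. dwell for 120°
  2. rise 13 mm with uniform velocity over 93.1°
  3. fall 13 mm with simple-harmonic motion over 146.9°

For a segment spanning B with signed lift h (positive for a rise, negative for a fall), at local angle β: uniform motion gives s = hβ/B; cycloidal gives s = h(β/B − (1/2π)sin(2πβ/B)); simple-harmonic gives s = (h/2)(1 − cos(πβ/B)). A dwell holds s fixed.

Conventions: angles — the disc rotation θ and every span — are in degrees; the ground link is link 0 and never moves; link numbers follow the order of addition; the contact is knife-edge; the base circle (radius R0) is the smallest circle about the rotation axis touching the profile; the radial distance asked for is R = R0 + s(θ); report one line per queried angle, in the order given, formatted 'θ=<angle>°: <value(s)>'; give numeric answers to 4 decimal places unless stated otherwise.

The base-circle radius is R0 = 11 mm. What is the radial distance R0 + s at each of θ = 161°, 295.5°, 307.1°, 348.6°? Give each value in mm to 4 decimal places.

seg 1 [0°–120°] dwell: s stays 0.0000
seg 2 [120°–213.1°] uniform, h=13: θ=161° here. β=41, B=93.1. 13·41/93.1 = 5.7250 → s = 5.7250
seg 2 [120°–213.1°] uniform, h=13: full span → s += 13 → s = 13.0000
seg 3 [213.1°–360°] simple-harmonic, h=-13: θ=295.5° here. β=82.4, B=146.9. -13/2·(1 − cos(π·0.5609)) = -7.7365 → s = 5.2635
seg 3 [213.1°–360°] simple-harmonic, h=-13: θ=307.1° here. β=94, B=146.9. -13/2·(1 − cos(π·0.6399)) = -9.2656 → s = 3.7344
seg 3 [213.1°–360°] simple-harmonic, h=-13: θ=348.6° here. β=135.5, B=146.9. -13/2·(1 − cos(π·0.9224)) = -12.8078 → s = 0.1922
θ=161°: R = R0 + s = 11 + 5.7250 = 16.7250
θ=295.5°: R = R0 + s = 11 + 5.2635 = 16.2635
θ=307.1°: R = R0 + s = 11 + 3.7344 = 14.7344
θ=348.6°: R = R0 + s = 11 + 0.1922 = 11.1922

θ=161°: 16.7250
θ=295.5°: 16.2635
θ=307.1°: 14.7344
θ=348.6°: 11.1922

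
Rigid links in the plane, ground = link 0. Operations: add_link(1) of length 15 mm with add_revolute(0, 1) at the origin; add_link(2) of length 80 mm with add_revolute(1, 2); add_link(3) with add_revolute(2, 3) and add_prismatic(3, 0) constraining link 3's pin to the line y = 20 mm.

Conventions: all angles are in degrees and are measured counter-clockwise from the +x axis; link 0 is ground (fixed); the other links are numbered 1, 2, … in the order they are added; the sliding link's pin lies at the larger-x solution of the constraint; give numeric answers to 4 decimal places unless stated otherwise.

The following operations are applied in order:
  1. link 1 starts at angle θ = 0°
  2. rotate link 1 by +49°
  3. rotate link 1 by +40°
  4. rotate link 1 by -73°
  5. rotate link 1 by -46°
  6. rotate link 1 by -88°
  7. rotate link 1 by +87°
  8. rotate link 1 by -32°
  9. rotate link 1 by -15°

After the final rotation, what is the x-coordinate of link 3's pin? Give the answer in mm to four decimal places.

geometry: r = 15 mm, L = 80 mm, e = 20 mm; θ starts at 0°
rotate link 1 by +49°: θ ← 0° +49° = 49°
rotate link 1 by +40°: θ ← 49° +40° = 89°
rotate link 1 by -73°: θ ← 89° -73° = 16°
rotate link 1 by -46°: θ ← 16° -46° = -30°
rotate link 1 by -88°: θ ← -30° -88° = -118°
rotate link 1 by +87°: θ ← -118° +87° = -31°
rotate link 1 by -32°: θ ← -31° -32° = -63°
rotate link 1 by -15°: θ ← -63° -15° = -78°
crank pin P = (r cos θ, r sin θ) = (3.118675, -14.672214)
h = r sin θ − e = -14.672214 − 20 = -34.672214
x = r cos θ + √(L² − h²) = 3.118675 + 72.096030 = 75.214706

75.2147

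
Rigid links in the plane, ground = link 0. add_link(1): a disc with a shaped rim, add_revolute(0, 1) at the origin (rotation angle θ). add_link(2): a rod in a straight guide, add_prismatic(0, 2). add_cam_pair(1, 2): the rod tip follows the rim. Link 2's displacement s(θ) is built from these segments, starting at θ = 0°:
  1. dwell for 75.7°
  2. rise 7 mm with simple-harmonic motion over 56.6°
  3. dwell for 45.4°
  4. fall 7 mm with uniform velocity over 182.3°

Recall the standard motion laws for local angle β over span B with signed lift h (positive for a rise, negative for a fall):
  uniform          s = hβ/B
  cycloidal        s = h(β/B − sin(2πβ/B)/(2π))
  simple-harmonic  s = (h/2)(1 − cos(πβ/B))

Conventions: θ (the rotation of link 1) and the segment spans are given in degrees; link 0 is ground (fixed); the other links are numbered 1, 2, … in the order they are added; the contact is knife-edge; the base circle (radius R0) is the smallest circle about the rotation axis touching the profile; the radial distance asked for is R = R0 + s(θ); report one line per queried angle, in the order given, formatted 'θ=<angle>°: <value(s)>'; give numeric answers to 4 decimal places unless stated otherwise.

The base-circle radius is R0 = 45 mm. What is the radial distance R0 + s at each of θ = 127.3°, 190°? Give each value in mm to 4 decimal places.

segment 1 (0° to 75.7°, dwell): s unchanged at 0.0000
θ = 127.3° falls in segment 2 (75.7° to 132.3°, simple-harmonic, h = 7): β = 127.3 − 75.7 = 51.6°, B = 56.6°; Δs = 7/2·(1 − cos(π·0.9117)) = 6.8661; s = 0.0000 + 6.8661 = 6.8661
segment 2 (75.7° to 132.3°, simple-harmonic, h = 7) is passed completely: s = 0.0000 + (7) = 7.0000
segment 3 (132.3° to 177.7°, dwell): s unchanged at 7.0000
θ = 190° falls in segment 4 (177.7° to 360°, uniform, h = -7): β = 190 − 177.7 = 12.3°, B = 182.3°; Δs = -7·12.3/182.3 = -0.4723; s = 7.0000 − 0.4723 = 6.5277
θ=127.3°: R = R0 + s = 45 + 6.8661 = 51.8661
θ=190°: R = R0 + s = 45 + 6.5277 = 51.5277

θ=127.3°: 51.8661
θ=190°: 51.5277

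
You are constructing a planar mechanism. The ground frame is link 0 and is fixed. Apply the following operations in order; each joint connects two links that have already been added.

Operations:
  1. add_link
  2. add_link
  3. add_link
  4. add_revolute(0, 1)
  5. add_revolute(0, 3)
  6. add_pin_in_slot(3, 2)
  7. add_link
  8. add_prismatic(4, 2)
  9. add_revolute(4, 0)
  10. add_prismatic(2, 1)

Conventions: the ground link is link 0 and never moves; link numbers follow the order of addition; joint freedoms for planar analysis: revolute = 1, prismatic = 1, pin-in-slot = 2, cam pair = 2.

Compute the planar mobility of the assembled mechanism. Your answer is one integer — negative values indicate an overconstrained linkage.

ground; <1,0,0>
#1 <2,0,0>
#2 <3,0,0>
#3 <4,0,0>
R:0↔1 J1 <4,1,0>
R:0↔3 J1 <4,2,0>
PS:3↔2 J2 <4,2,1>
#4 <5,2,1>
P:4↔2 J1 <5,3,1>
R:4↔0 J1 <5,4,1>
P:2↔1 J1 <5,5,1>
3×4 − 2×5 − 1×1 = 1

M = 1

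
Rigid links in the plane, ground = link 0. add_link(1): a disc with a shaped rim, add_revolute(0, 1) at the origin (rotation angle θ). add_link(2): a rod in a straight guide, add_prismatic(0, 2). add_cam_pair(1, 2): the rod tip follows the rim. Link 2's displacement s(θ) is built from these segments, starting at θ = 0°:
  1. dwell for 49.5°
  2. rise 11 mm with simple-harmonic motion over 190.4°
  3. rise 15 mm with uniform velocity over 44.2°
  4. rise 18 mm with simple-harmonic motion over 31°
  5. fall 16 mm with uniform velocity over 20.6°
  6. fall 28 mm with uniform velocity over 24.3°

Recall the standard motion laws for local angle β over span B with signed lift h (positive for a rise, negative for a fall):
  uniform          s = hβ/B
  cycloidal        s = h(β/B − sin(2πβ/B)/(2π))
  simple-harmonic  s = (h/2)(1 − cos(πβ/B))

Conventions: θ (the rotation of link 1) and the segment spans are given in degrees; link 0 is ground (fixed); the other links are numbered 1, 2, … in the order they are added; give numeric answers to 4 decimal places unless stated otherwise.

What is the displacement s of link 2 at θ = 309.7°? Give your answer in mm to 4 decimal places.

segment 1 (0° to 49.5°, dwell): s unchanged at 0.0000
segment 2 (49.5° to 239.9°, simple-harmonic, h = 11) is passed completely: s = 0.0000 + (11) = 11.0000
segment 3 (239.9° to 284.1°, uniform, h = 15) is passed completely: s = 11.0000 + (15) = 26.0000
θ = 309.7° falls in segment 4 (284.1° to 315.1°, simple-harmonic, h = 18): β = 309.7 − 284.1 = 25.6°, B = 31°; Δs = 18/2·(1 − cos(π·0.8258)) = 16.6857; s = 26.0000 + 16.6857 = 42.6857

42.6857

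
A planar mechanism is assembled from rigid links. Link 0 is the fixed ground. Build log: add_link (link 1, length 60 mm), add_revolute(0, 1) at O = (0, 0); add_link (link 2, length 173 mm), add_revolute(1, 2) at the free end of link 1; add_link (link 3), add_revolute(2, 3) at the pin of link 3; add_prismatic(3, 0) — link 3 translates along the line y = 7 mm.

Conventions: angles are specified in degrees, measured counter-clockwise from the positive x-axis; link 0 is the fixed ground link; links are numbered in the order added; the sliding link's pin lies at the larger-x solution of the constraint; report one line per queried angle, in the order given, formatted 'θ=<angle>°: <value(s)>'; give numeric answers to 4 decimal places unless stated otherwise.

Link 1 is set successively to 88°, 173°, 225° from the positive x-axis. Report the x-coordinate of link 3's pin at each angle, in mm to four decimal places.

geometry: r = 60 mm, L = 173 mm, e = 7 mm
θ=88°: crank pin P = (r cos θ, r sin θ) = (2.093970, 59.963450)
θ=88°: h = r sin θ − e = 59.963450 − 7 = 52.963450
θ=88°: x = r cos θ + √(L² − h²) = 2.093970 + 164.693269 = 166.787239
θ=173°: crank pin P = (r cos θ, r sin θ) = (-59.552769, 7.312161)
θ=173°: h = r sin θ − e = 7.312161 − 7 = 0.312161
θ=173°: x = r cos θ + √(L² − h²) = -59.552769 + 172.999718 = 113.446949
θ=225°: crank pin P = (r cos θ, r sin θ) = (-42.426407, -42.426407)
θ=225°: h = r sin θ − e = -42.426407 − 7 = -49.426407
θ=225°: x = r cos θ + √(L² − h²) = -42.426407 + 165.789114 = 123.362707

θ=88°: 166.7872
θ=173°: 113.4469
θ=225°: 123.3627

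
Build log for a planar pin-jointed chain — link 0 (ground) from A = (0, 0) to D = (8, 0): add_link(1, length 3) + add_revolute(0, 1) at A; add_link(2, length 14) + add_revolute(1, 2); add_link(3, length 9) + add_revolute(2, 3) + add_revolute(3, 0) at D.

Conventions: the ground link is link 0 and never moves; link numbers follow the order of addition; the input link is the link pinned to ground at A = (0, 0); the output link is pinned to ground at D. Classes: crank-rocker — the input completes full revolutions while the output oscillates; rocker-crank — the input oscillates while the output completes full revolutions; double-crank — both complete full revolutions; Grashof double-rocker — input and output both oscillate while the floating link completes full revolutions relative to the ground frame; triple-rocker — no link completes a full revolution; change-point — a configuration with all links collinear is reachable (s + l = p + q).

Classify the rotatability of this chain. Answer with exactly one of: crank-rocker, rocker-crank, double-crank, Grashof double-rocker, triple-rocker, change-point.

lengths: ground=8, input=3, coupler=14, output=9
sorted: s=3 (shortest), l=14 (longest), p+q=17
s + l = 17 vs p + q = 17
s + l = p + q → change-point (collinear configuration reachable)

change-point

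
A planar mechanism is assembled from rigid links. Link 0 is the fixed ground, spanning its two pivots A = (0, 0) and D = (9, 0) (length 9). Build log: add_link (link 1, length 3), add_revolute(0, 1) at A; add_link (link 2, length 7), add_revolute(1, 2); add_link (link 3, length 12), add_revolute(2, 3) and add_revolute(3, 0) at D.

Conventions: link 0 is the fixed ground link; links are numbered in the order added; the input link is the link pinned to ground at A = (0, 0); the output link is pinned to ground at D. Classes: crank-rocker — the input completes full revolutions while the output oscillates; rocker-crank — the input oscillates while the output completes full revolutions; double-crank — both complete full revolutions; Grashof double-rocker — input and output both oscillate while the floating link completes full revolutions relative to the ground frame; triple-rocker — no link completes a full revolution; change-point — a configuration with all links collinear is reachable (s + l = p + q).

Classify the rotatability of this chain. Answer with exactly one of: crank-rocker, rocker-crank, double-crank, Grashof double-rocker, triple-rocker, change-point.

lengths: ground=9, input=3, coupler=7, output=12
sorted: s=3 (shortest), l=12 (longest), p+q=16
s + l = 15 vs p + q = 16
s + l < p + q (Grashof) with shortest = input link → crank-rocker

crank-rocker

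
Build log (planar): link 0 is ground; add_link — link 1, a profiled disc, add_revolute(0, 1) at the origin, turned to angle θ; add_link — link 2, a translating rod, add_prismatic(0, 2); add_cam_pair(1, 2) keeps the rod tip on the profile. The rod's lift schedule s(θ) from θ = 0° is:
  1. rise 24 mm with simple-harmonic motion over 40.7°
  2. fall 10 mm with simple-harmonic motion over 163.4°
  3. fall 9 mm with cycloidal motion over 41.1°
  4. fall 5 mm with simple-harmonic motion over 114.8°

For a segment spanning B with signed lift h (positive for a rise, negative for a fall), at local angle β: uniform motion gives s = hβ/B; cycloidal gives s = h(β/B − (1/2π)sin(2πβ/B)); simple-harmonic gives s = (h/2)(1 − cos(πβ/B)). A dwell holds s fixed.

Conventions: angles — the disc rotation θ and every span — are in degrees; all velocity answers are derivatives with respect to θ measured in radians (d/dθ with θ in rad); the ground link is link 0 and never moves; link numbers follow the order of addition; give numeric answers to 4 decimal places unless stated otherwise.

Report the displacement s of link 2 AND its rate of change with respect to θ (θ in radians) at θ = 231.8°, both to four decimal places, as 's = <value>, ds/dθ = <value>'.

seg 1 [0°–40.7°] simple-harmonic, h=24: full span → s += 24 → s = 24.0000
seg 2 [40.7°–204.1°] simple-harmonic, h=-10: full span → s += -10 → s = 14.0000
seg 3 [204.1°–245.2°] cycloidal, h=-9: θ=231.8° here. β=27.7, B=41.1. -9·(0.6740 − sin(2π·0.6740)/(2π)) = -7.3377 → s = 6.6623
velocity in seg [204.1°–245.2°] (cycloidal), θ in radians: β = 27.7° = 0.4835 rad, B = 41.1° = 0.7173 rad; ds/dθ = (h/B)(1 − cos(2πβ/B)) = ((-9)/0.7173)(1 − cos(2π·0.6740)) = -18.315034 mm/rad

s = 6.6623, ds/dθ = -18.3150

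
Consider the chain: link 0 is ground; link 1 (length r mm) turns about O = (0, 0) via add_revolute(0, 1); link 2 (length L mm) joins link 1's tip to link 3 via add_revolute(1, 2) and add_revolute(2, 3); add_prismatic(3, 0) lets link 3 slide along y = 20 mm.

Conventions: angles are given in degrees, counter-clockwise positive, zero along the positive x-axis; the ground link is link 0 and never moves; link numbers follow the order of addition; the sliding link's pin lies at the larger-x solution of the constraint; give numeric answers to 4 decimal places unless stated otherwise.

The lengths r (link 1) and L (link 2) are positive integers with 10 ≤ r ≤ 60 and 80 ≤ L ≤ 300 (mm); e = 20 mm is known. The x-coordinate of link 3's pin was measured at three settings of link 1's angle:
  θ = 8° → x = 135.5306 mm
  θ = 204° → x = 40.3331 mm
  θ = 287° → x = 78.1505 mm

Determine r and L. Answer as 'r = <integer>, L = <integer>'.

constraint per measurement: (x − r cos θ)² + (r sin θ − e)² = L²
subtracting the θ₁ and θ₂ equations cancels the r² and L² terms:
r = (x₁² − x₂²) / (2[(x₁cos θ₁ + e sin θ₁) − (x₂cos θ₂ + e sin θ₂)]) = 46.0000 → r = 46
L² = (x₁ − r cos θ₁)² + (r sin θ₁ − e)² = 8280.9955 → L = 91.0000 → L = 91
check at θ₃=287°: x = 78.1505 (printed 78.1505) ✓

r = 46, L = 91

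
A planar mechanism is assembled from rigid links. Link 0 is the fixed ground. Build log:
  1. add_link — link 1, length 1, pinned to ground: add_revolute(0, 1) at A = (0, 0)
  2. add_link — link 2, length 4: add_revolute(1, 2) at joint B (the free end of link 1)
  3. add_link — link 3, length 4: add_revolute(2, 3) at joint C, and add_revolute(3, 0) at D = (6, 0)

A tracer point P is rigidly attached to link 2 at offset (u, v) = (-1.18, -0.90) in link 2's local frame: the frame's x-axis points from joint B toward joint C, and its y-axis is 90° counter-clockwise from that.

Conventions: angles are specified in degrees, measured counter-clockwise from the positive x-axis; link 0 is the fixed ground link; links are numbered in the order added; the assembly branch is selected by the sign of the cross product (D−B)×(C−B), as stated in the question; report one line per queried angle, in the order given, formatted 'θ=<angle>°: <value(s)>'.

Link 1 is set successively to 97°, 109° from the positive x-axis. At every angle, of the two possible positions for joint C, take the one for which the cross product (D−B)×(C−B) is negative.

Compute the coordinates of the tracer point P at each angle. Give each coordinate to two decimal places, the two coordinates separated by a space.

A=(0,0), D=(6.00,0)
θ=97°: B = A + 1.00·(cos97°, sin97°) = (-0.1219, 0.9925)
θ=97°: |BD| = 6.2018
θ=97°: circle(B,4.00) ∩ circle(D,4.00): a=3.1009, h=2.5267
θ=97°:   candidates: C₊=(3.3434,2.9904) cross=15.670; C₋=(2.5347,-1.9979) cross=-15.670
θ=97°:   branch - wants cross < 0 → take C=(2.5347,-1.9979) (cross=-15.670)
θ=97°: ex = (C−B)/|BC| = (0.6641,-0.7476); ey = (0.7476,0.6641)
θ=97°: P = B + -1.18·ex + -0.90·ey = (-1.5784,1.2770)
θ=109°: B = A + 1.00·(cos109°, sin109°) = (-0.3256, 0.9455)
θ=109°: |BD| = 6.3958
θ=109°: circle(B,4.00) ∩ circle(D,4.00): a=3.1979, h=2.4028
θ=109°:   candidates: C₊=(3.1924,2.8491) cross=15.368; C₋=(2.4820,-1.9036) cross=-15.368
θ=109°:   branch - wants cross < 0 → take C=(2.4820,-1.9036) (cross=-15.368)
θ=109°: ex = (C−B)/|BC| = (0.7019,-0.7123); ey = (0.7123,0.7019)
θ=109°: P = B + -1.18·ex + -0.90·ey = (-1.7949,1.1543)

θ=97°: -1.58 1.28
θ=109°: -1.79 1.15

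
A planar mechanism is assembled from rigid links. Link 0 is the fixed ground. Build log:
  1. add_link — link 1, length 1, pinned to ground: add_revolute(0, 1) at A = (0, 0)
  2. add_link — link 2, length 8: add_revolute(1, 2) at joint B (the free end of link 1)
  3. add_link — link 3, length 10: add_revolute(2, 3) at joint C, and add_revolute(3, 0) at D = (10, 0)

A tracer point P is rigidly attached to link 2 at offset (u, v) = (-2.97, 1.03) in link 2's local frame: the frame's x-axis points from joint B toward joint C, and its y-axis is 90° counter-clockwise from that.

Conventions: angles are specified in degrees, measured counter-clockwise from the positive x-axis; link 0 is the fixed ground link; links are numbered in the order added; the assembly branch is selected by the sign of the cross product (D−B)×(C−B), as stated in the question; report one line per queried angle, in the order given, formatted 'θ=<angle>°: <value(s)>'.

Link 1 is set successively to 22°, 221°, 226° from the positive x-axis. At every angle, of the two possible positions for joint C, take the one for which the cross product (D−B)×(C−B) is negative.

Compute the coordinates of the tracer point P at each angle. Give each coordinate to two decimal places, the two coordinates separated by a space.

A=(0,0), D=(10.00,0)
θ=22°: B = A + 1.00·(cos22°, sin22°) = (0.9272, 0.3746)
θ=22°: |BD| = 9.0805
θ=22°: circle(B,8.00) ∩ circle(D,10.00): a=2.5580, h=7.5800
θ=22°:   candidates: C₊=(3.7957,7.8426) cross=68.831; C₋=(3.1703,-7.3045) cross=-68.831
θ=22°:   branch - wants cross < 0 → take C=(3.1703,-7.3045) (cross=-68.831)
θ=22°: ex = (C−B)/|BC| = (0.2804,-0.9599); ey = (0.9599,0.2804)
θ=22°: P = B + -2.97·ex + 1.03·ey = (1.0831,3.5143)
θ=221°: B = A + 1.00·(cos221°, sin221°) = (-0.7547, -0.6561)
θ=221°: |BD| = 10.7747
θ=221°: circle(B,8.00) ∩ circle(D,10.00): a=3.7168, h=7.0842
θ=221°:   candidates: C₊=(2.5238,6.6413) cross=76.330; C₋=(3.3865,-7.5008) cross=-76.330
θ=221°:   branch - wants cross < 0 → take C=(3.3865,-7.5008) (cross=-76.330)
θ=221°: ex = (C−B)/|BC| = (0.5177,-0.8556); ey = (0.8556,0.5177)
θ=221°: P = B + -2.97·ex + 1.03·ey = (-1.4109,2.4182)
θ=226°: B = A + 1.00·(cos226°, sin226°) = (-0.6947, -0.7193)
θ=226°: |BD| = 10.7188
θ=226°: circle(B,8.00) ∩ circle(D,10.00): a=3.6801, h=7.1033
θ=226°:   candidates: C₊=(2.5005,6.6149) cross=76.139; C₋=(3.4539,-7.5596) cross=-76.139
θ=226°:   branch - wants cross < 0 → take C=(3.4539,-7.5596) (cross=-76.139)
θ=226°: ex = (C−B)/|BC| = (0.5186,-0.8550); ey = (0.8550,0.5186)
θ=226°: P = B + -2.97·ex + 1.03·ey = (-1.3541,2.3542)

θ=22°: 1.08 3.51
θ=221°: -1.41 2.42
θ=226°: -1.35 2.35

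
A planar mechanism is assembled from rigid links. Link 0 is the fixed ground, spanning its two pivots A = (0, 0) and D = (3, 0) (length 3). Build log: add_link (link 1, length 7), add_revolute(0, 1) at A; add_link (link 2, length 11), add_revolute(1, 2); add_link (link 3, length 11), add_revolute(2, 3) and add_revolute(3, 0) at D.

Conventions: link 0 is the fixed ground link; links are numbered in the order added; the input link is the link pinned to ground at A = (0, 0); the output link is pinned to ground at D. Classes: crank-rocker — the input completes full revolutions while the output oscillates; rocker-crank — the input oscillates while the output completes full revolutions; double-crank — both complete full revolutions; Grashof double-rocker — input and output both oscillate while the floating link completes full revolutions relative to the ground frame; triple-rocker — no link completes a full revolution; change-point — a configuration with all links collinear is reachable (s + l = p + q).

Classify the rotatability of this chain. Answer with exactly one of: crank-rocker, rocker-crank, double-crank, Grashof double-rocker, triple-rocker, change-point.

lengths: ground=3, input=7, coupler=11, output=11
sorted: s=3 (shortest), l=11 (longest), p+q=18
s + l = 14 vs p + q = 18
s + l < p + q (Grashof) with shortest = ground link → double-crank

double-crank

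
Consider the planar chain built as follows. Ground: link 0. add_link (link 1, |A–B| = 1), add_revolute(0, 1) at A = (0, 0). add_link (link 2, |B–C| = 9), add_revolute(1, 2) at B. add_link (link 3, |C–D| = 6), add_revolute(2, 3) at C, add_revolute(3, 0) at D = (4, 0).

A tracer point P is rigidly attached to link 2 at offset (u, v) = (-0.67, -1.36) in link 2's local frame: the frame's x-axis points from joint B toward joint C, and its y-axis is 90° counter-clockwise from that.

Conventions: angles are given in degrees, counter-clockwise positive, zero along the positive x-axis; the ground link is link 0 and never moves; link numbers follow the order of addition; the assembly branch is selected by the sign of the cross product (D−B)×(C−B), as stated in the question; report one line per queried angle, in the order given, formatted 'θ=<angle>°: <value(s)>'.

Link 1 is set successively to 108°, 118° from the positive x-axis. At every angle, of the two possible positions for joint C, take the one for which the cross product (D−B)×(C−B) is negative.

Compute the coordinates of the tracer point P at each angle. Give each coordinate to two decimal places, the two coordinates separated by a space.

A=(0,0), D=(4.00,0)
θ=108°: B = A + 1.00·(cos108°, sin108°) = (-0.3090, 0.9511)
θ=108°: |BD| = 4.4127
θ=108°: circle(B,9.00) ∩ circle(D,6.00): a=7.3053, h=5.2567
θ=108°:   candidates: C₊=(7.9575,4.5098) cross=23.197; C₋=(5.6916,-5.7566) cross=-23.197
θ=108°:   branch - wants cross < 0 → take C=(5.6916,-5.7566) (cross=-23.197)
θ=108°: ex = (C−B)/|BC| = (0.6667,-0.7453); ey = (0.7453,0.6667)
θ=108°: P = B + -0.67·ex + -1.36·ey = (-1.7693,0.5436)
θ=118°: B = A + 1.00·(cos118°, sin118°) = (-0.4695, 0.8829)
θ=118°: |BD| = 4.5559
θ=118°: circle(B,9.00) ∩ circle(D,6.00): a=7.2166, h=5.3778
θ=118°:   candidates: C₊=(7.6526,4.7601) cross=24.500; C₋=(5.5681,-5.7915) cross=-24.500
θ=118°:   branch - wants cross < 0 → take C=(5.5681,-5.7915) (cross=-24.500)
θ=118°: ex = (C−B)/|BC| = (0.6708,-0.7416); ey = (0.7416,0.6708)
θ=118°: P = B + -0.67·ex + -1.36·ey = (-1.9275,0.4675)

θ=108°: -1.77 0.54
θ=118°: -1.93 0.47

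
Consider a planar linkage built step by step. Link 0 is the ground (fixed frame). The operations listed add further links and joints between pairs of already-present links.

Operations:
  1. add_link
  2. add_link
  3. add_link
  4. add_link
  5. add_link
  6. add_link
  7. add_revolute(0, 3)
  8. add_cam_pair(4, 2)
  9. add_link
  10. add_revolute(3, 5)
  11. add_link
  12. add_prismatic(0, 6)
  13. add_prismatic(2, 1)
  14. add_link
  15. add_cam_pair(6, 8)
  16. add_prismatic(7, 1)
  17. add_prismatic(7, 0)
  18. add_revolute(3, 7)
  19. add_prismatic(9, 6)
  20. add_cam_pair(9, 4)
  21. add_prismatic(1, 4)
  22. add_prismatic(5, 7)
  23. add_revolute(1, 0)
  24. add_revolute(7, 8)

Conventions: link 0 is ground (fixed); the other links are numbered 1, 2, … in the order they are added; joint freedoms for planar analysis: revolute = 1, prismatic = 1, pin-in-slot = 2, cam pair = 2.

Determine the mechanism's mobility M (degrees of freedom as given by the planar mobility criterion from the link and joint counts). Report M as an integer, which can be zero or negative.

(L,J1,J2)=(1,0,0); link0 fixed
link1: (2,0,0)
link2: (3,0,0)
link3: (4,0,0)
link4: (5,0,0)
link5: (6,0,0)
link6: (7,0,0)
R 0-3 [J1]: (7,1,0)
C 4-2 [J2]: (7,1,1)
link7: (8,1,1)
R 3-5 [J1]: (8,2,1)
link8: (9,2,1)
P 0-6 [J1]: (9,3,1)
P 2-1 [J1]: (9,4,1)
link9: (10,4,1)
C 6-8 [J2]: (10,4,2)
P 7-1 [J1]: (10,5,2)
P 7-0 [J1]: (10,6,2)
R 3-7 [J1]: (10,7,2)
P 9-6 [J1]: (10,8,2)
C 9-4 [J2]: (10,8,3)
P 1-4 [J1]: (10,9,3)
P 5-7 [J1]: (10,10,3)
R 1-0 [J1]: (10,11,3)
R 7-8 [J1]: (10,12,3)
Grübler: 3·9 − 2·12 − 3 = 0

M = 0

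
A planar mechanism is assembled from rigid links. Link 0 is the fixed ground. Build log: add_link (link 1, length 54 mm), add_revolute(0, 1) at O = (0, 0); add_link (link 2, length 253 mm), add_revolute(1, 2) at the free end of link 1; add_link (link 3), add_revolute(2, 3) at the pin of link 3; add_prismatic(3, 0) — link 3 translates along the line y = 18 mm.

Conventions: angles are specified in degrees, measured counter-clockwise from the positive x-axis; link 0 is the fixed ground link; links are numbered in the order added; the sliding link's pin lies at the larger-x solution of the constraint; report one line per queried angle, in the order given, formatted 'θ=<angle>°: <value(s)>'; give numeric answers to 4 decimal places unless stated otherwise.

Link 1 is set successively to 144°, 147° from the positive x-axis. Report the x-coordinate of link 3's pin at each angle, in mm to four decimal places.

geometry: r = 54 mm, L = 253 mm, e = 18 mm
θ=144°: crank pin P = (r cos θ, r sin θ) = (-43.686918, 31.740404)
θ=144°: h = r sin θ − e = 31.740404 − 18 = 13.740404
θ=144°: x = r cos θ + √(L² − h²) = -43.686918 + 252.626605 = 208.939687
θ=147°: crank pin P = (r cos θ, r sin θ) = (-45.288211, 29.410508)
θ=147°: h = r sin θ − e = 29.410508 − 18 = 11.410508
θ=147°: x = r cos θ + √(L² − h²) = -45.288211 + 252.742557 = 207.454347

θ=144°: 208.9397
θ=147°: 207.4543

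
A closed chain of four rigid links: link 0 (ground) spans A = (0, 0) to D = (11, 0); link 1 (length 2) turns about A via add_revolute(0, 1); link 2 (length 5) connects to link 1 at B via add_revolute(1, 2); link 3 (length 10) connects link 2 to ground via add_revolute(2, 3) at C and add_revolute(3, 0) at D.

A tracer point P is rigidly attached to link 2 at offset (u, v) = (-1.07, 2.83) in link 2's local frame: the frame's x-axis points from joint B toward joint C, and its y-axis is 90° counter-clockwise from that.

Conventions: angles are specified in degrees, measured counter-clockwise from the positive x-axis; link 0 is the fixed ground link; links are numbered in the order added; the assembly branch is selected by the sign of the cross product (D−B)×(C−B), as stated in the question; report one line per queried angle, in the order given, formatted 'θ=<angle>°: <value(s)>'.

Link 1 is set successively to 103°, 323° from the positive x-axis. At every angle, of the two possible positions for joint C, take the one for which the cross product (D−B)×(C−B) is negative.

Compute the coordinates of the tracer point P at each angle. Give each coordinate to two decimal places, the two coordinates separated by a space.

A=(0,0), D=(11.00,0)
θ=103°: B = A + 2.00·(cos103°, sin103°) = (-0.4499, 1.9487)
θ=103°: |BD| = 11.6146
θ=103°: circle(B,5.00) ∩ circle(D,10.00): a=2.5786, h=4.2838
θ=103°:   candidates: C₊=(2.8109,5.7392) cross=49.754; C₋=(1.3734,-2.7070) cross=-49.754
θ=103°:   branch - wants cross < 0 → take C=(1.3734,-2.7070) (cross=-49.754)
θ=103°: ex = (C−B)/|BC| = (0.3647,-0.9311); ey = (0.9311,0.3647)
θ=103°: P = B + -1.07·ex + 2.83·ey = (1.7951,3.9770)
θ=323°: B = A + 2.00·(cos323°, sin323°) = (1.5973, -1.2036)
θ=323°: |BD| = 9.4795
θ=323°: circle(B,5.00) ∩ circle(D,10.00): a=0.7838, h=4.9382
θ=323°:   candidates: C₊=(1.7477,3.7941) cross=46.811; C₋=(3.0017,-6.0023) cross=-46.811
θ=323°:   branch - wants cross < 0 → take C=(3.0017,-6.0023) (cross=-46.811)
θ=323°: ex = (C−B)/|BC| = (0.2809,-0.9597); ey = (0.9597,0.2809)
θ=323°: P = B + -1.07·ex + 2.83·ey = (4.0128,0.6182)

θ=103°: 1.80 3.98
θ=323°: 4.01 0.62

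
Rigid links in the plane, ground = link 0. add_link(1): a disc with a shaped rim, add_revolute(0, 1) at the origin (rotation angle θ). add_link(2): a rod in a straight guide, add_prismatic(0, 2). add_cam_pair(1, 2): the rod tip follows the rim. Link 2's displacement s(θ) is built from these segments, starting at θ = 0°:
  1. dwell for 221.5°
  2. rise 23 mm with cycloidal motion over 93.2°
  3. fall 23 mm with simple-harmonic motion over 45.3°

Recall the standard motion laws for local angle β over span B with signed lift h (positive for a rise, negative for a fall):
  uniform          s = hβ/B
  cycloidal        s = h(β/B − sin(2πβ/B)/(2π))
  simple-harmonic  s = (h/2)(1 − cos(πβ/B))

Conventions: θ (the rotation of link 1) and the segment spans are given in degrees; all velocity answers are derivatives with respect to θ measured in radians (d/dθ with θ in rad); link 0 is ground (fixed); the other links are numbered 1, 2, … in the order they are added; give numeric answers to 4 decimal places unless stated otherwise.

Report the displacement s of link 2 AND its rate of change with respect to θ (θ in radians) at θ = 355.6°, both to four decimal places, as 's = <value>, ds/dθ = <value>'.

segment 1 (0° to 221.5°, dwell): s unchanged at 0.0000
segment 2 (221.5° to 314.7°, cycloidal, h = 23) is passed completely: s = 0.0000 + (23) = 23.0000
θ = 355.6° falls in segment 3 (314.7° to 360°, simple-harmonic, h = -23): β = 355.6 − 314.7 = 40.9°, B = 45.3°; Δs = -23/2·(1 − cos(π·0.9029)) = -22.4687; s = 23.0000 − 22.4687 = 0.5313
velocity in seg [314.7°–360°] (simple-harmonic), θ in radians: β = 40.9° = 0.7138 rad, B = 45.3° = 0.7906 rad; ds/dθ = (πh/(2B)) sin(πβ/B) = (π·(-23)/(2·0.7906)) sin(π·0.9029) = -13.728267 mm/rad

s = 0.5313, ds/dθ = -13.7283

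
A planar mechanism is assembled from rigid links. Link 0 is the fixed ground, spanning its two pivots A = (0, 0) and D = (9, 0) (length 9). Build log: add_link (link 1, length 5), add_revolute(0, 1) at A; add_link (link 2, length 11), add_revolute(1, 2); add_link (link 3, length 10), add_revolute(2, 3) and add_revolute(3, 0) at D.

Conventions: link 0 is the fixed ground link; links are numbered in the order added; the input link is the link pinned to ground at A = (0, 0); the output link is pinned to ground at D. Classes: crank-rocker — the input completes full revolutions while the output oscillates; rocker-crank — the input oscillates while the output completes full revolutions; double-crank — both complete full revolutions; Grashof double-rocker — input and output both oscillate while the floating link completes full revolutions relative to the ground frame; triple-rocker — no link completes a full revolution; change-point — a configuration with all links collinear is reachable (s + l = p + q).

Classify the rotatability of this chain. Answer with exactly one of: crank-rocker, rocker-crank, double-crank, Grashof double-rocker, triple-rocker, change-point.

lengths: ground=9, input=5, coupler=11, output=10
sorted: s=5 (shortest), l=11 (longest), p+q=19
s + l = 16 vs p + q = 19
s + l < p + q (Grashof) with shortest = input link → crank-rocker

crank-rocker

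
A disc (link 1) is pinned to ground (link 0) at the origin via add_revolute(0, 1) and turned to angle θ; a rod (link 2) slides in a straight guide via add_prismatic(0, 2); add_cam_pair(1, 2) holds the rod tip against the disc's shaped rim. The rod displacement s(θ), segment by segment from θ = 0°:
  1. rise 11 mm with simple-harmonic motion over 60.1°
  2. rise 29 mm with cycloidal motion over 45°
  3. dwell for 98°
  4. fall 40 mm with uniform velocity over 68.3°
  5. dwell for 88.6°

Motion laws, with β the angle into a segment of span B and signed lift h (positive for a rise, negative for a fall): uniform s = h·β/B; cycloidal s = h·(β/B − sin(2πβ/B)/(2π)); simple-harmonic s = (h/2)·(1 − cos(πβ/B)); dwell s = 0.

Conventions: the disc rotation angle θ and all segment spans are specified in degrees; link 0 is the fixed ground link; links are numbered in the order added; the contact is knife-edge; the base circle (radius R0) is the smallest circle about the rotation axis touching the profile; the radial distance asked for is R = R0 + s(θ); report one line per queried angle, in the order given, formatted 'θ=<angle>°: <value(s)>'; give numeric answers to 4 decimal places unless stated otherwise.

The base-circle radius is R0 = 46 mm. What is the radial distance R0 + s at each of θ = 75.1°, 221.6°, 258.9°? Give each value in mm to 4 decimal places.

segment 1 (0° to 60.1°, simple-harmonic, h = 11) is passed completely: s = 0.0000 + (11) = 11.0000
θ = 75.1° falls in segment 2 (60.1° to 105.1°, cycloidal, h = 29): β = 75.1 − 60.1 = 15°, B = 45°; Δs = 29·(0.3333 − sin(2π·0.3333)/(2π)) = 5.6695; s = 11.0000 + 5.6695 = 16.6695
segment 2 (60.1° to 105.1°, cycloidal, h = 29) is passed completely: s = 11.0000 + (29) = 40.0000
segment 3 (105.1° to 203.1°, dwell): s unchanged at 40.0000
θ = 221.6° falls in segment 4 (203.1° to 271.4°, uniform, h = -40): β = 221.6 − 203.1 = 18.5°, B = 68.3°; Δs = -40·18.5/68.3 = -10.8346; s = 40.0000 − 10.8346 = 29.1654
θ = 258.9° falls in segment 4 (203.1° to 271.4°, uniform, h = -40): β = 258.9 − 203.1 = 55.8°, B = 68.3°; Δs = -40·55.8/68.3 = -32.6794; s = 40.0000 − 32.6794 = 7.3206
θ=75.1°: R = R0 + s = 46 + 16.6695 = 62.6695
θ=221.6°: R = R0 + s = 46 + 29.1654 = 75.1654
θ=258.9°: R = R0 + s = 46 + 7.3206 = 53.3206

θ=75.1°: 62.6695
θ=221.6°: 75.1654
θ=258.9°: 53.3206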